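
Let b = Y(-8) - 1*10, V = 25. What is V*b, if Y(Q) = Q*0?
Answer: -250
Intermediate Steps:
Y(Q) = 0
b = -10 (b = 0 - 1*10 = 0 - 10 = -10)
V*b = 25*(-10) = -250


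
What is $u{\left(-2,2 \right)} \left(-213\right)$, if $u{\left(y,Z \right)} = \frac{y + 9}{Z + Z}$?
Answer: $- \frac{1491}{4} \approx -372.75$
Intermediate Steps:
$u{\left(y,Z \right)} = \frac{9 + y}{2 Z}$
$u{\left(-2,2 \right)} \left(-213\right) = \frac{9 - 2}{2 \cdot 2} \left(-213\right) = \frac{1}{2} \cdot \frac{1}{2} \cdot 7 \left(-213\right) = \frac{7}{4} \left(-213\right) = - \frac{1491}{4}$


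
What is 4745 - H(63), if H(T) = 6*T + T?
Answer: 4304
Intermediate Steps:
H(T) = 7*T
4745 - H(63) = 4745 - 7*63 = 4745 - 1*441 = 4745 - 441 = 4304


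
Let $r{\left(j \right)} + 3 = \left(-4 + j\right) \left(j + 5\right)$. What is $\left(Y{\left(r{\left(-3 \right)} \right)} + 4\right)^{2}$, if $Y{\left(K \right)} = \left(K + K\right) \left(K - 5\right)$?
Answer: $565504$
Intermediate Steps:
$r{\left(j \right)} = -3 + \left(-4 + j\right) \left(5 + j\right)$ ($r{\left(j \right)} = -3 + \left(-4 + j\right) \left(j + 5\right) = -3 + \left(-4 + j\right) \left(5 + j\right)$)
$Y{\left(K \right)} = 2 K \left(-5 + K\right)$
$\left(Y{\left(r{\left(-3 \right)} \right)} + 4\right)^{2} = \left(2 \left(-23 - 3 + \left(-3\right)^{2}\right) \left(-5 - \left(26 - 9\right)\right) + 4\right)^{2} = \left(2 \left(-23 - 3 + 9\right) \left(-5 - 17\right) + 4\right)^{2} = \left(2 \left(-17\right) \left(-5 - 17\right) + 4\right)^{2} = \left(2 \left(-17\right) \left(-22\right) + 4\right)^{2} = \left(748 + 4\right)^{2} = 752^{2} = 565504$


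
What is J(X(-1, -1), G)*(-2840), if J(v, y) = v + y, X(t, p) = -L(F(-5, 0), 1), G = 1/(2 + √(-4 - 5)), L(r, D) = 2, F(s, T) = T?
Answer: 68160/13 + 8520*I/13 ≈ 5243.1 + 655.38*I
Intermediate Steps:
G = (2 - 3*I)/13 (G = 1/(2 + √(-9)) = 1/(2 + 3*I) = (2 - 3*I)/13 ≈ 0.15385 - 0.23077*I)
X(t, p) = -2 (X(t, p) = -1*2 = -2)
J(X(-1, -1), G)*(-2840) = (-2 + (2/13 - 3*I/13))*(-2840) = (-24/13 - 3*I/13)*(-2840) = 68160/13 + 8520*I/13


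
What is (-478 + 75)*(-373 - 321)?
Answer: 279682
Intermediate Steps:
(-478 + 75)*(-373 - 321) = -403*(-694) = 279682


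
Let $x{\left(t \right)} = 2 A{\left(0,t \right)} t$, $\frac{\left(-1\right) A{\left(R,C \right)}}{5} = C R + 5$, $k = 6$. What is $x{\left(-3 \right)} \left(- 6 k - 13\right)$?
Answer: $-7350$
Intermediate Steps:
$A{\left(R,C \right)} = -25 - 5 C R$ ($A{\left(R,C \right)} = - 5 \left(C R + 5\right) = - 5 \left(5 + C R\right) = -25 - 5 C R$)
$x{\left(t \right)} = - 50 t$ ($x{\left(t \right)} = 2 \left(-25 - 5 t 0\right) t = 2 \left(-25 + 0\right) t = 2 \left(-25\right) t = - 50 t$)
$x{\left(-3 \right)} \left(- 6 k - 13\right) = \left(-50\right) \left(-3\right) \left(\left(-6\right) 6 - 13\right) = 150 \left(-36 - 13\right) = 150 \left(-49\right) = -7350$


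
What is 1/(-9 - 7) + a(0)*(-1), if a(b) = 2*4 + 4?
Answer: -193/16 ≈ -12.063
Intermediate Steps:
a(b) = 12 (a(b) = 8 + 4 = 12)
1/(-9 - 7) + a(0)*(-1) = 1/(-9 - 7) + 12*(-1) = 1/(-16) - 12 = -1/16 - 12 = -193/16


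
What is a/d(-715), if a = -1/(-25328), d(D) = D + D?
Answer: -1/36219040 ≈ -2.7610e-8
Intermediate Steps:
d(D) = 2*D
a = 1/25328 (a = -1*(-1/25328) = 1/25328 ≈ 3.9482e-5)
a/d(-715) = 1/(25328*((2*(-715)))) = (1/25328)/(-1430) = (1/25328)*(-1/1430) = -1/36219040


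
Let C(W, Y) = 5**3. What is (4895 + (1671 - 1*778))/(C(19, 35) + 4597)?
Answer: 2894/2361 ≈ 1.2258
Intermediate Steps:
C(W, Y) = 125
(4895 + (1671 - 1*778))/(C(19, 35) + 4597) = (4895 + (1671 - 1*778))/(125 + 4597) = (4895 + (1671 - 778))/4722 = (4895 + 893)*(1/4722) = 5788*(1/4722) = 2894/2361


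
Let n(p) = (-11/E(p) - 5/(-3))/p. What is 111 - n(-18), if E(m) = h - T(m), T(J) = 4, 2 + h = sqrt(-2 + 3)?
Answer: 15014/135 ≈ 111.21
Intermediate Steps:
h = -1 (h = -2 + sqrt(-2 + 3) = -2 + sqrt(1) = -2 + 1 = -1)
E(m) = -5 (E(m) = -1 - 1*4 = -1 - 4 = -5)
n(p) = 58/(15*p) (n(p) = (-11/(-5) - 5/(-3))/p = (-11*(-1/5) - 5*(-1/3))/p = (11/5 + 5/3)/p = 58/(15*p))
111 - n(-18) = 111 - 58/(15*(-18)) = 111 - 58*(-1)/(15*18) = 111 - 1*(-29/135) = 111 + 29/135 = 15014/135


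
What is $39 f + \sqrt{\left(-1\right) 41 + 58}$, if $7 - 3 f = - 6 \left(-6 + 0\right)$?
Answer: $-377 + \sqrt{17} \approx -372.88$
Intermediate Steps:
$f = - \frac{29}{3}$ ($f = \frac{7}{3} - \frac{\left(-6\right) \left(-6 + 0\right)}{3} = \frac{7}{3} - \frac{\left(-6\right) \left(-6\right)}{3} = \frac{7}{3} - 12 = - \frac{29}{3} \approx -9.6667$)
$39 f + \sqrt{\left(-1\right) 41 + 58} = 39 \left(- \frac{29}{3}\right) + \sqrt{\left(-1\right) 41 + 58} = -377 + \sqrt{-41 + 58} = -377 + \sqrt{17}$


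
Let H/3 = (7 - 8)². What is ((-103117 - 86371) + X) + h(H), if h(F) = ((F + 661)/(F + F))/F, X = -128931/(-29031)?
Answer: -16499478827/87093 ≈ -1.8945e+5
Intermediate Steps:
X = 42977/9677 (X = -128931*(-1/29031) = 42977/9677 ≈ 4.4411)
H = 3 (H = 3*(7 - 8)² = 3*(-1)² = 3*1 = 3)
h(F) = (661 + F)/(2*F²) (h(F) = ((661 + F)/((2*F)))/F = ((661 + F)*(1/(2*F)))/F = ((661 + F)/(2*F))/F = (661 + F)/(2*F²))
((-103117 - 86371) + X) + h(H) = ((-103117 - 86371) + 42977/9677) + (½)*(661 + 3)/3² = (-189488 + 42977/9677) + (½)*(⅑)*664 = -1833632399/9677 + 332/9 = -16499478827/87093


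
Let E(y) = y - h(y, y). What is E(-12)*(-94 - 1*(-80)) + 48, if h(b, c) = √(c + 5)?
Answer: 216 + 14*I*√7 ≈ 216.0 + 37.041*I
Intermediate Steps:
h(b, c) = √(5 + c)
E(y) = y - √(5 + y)
E(-12)*(-94 - 1*(-80)) + 48 = (-12 - √(5 - 12))*(-94 - 1*(-80)) + 48 = (-12 - √(-7))*(-94 + 80) + 48 = (-12 - I*√7)*(-14) + 48 = (168 + 14*I*√7) + 48 = 216 + 14*I*√7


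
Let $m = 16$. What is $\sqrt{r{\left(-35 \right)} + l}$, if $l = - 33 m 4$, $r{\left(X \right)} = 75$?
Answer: $i \sqrt{2037} \approx 45.133 i$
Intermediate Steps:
$l = -2112$ ($l = \left(-33\right) 16 \cdot 4 = \left(-528\right) 4 = -2112$)
$\sqrt{r{\left(-35 \right)} + l} = \sqrt{75 - 2112} = \sqrt{-2037} = i \sqrt{2037}$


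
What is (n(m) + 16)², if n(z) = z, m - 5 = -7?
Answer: 196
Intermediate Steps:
m = -2 (m = 5 - 7 = -2)
(n(m) + 16)² = (-2 + 16)² = 14² = 196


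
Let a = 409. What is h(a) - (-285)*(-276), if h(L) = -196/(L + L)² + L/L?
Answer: -13158156228/167281 ≈ -78659.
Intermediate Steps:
h(L) = 1 - 49/L² (h(L) = -196*1/(4*L²) + 1 = -49/L² + 1 = 1 - 49/L²)
h(a) - (-285)*(-276) = (1 - 49/409²) - (-285)*(-276) = (1 - 49*1/167281) - 1*78660 = (1 - 49/167281) - 78660 = 167232/167281 - 78660 = -13158156228/167281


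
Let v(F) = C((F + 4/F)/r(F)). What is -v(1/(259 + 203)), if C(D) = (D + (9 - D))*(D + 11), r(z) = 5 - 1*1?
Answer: -2622315/616 ≈ -4257.0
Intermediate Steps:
r(z) = 4 (r(z) = 5 - 1 = 4)
C(D) = 99 + 9*D (C(D) = 9*(11 + D) = 99 + 9*D)
v(F) = 99 + 9/F + 9*F/4 (v(F) = 99 + 9*((F + 4/F)/4) = 99 + 9*((F + 4/F)*(1/4)) = 99 + 9*(1/F + F/4) = 99 + (9/F + 9*F/4) = 99 + 9/F + 9*F/4)
-v(1/(259 + 203)) = -(99 + 9/(1/(259 + 203)) + 9/(4*(259 + 203))) = -(99 + 9/(1/462) + (9/4)/462) = -(99 + 9/(1/462) + (9/4)*(1/462)) = -(99 + 9*462 + 3/616) = -(99 + 4158 + 3/616) = -1*2622315/616 = -2622315/616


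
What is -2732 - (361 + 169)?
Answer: -3262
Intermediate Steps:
-2732 - (361 + 169) = -2732 - 1*530 = -2732 - 530 = -3262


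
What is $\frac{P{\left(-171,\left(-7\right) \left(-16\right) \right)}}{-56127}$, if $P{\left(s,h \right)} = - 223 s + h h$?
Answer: $- \frac{50677}{56127} \approx -0.9029$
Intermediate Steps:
$P{\left(s,h \right)} = h^{2} - 223 s$ ($P{\left(s,h \right)} = - 223 s + h^{2} = h^{2} - 223 s$)
$\frac{P{\left(-171,\left(-7\right) \left(-16\right) \right)}}{-56127} = \frac{\left(\left(-7\right) \left(-16\right)\right)^{2} - -38133}{-56127} = \left(112^{2} + 38133\right) \left(- \frac{1}{56127}\right) = \left(12544 + 38133\right) \left(- \frac{1}{56127}\right) = 50677 \left(- \frac{1}{56127}\right) = - \frac{50677}{56127}$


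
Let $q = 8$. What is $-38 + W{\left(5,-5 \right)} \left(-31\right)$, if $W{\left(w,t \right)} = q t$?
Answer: $1202$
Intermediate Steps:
$W{\left(w,t \right)} = 8 t$
$-38 + W{\left(5,-5 \right)} \left(-31\right) = -38 + 8 \left(-5\right) \left(-31\right) = -38 - -1240 = -38 + 1240 = 1202$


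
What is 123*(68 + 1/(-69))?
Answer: 192331/23 ≈ 8362.2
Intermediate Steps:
123*(68 + 1/(-69)) = 123*(68 - 1/69) = 123*(4691/69) = 192331/23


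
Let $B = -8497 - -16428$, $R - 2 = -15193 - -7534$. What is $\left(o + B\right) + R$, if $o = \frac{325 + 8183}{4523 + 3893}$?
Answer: $\frac{578623}{2104} \approx 275.01$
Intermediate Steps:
$o = \frac{2127}{2104}$ ($o = \frac{8508}{8416} = 8508 \cdot \frac{1}{8416} = \frac{2127}{2104} \approx 1.0109$)
$R = -7657$ ($R = 2 - 7659 = -7657$)
$B = 7931$ ($B = -8497 + 16428 = 7931$)
$\left(o + B\right) + R = \left(\frac{2127}{2104} + 7931\right) - 7657 = \frac{16688951}{2104} - 7657 = \frac{578623}{2104}$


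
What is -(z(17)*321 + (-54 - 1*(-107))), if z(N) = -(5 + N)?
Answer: 7009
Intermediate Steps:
z(N) = -5 - N
-(z(17)*321 + (-54 - 1*(-107))) = -((-5 - 1*17)*321 + (-54 - 1*(-107))) = -((-5 - 17)*321 + (-54 + 107)) = -(-22*321 + 53) = -(-7062 + 53) = -1*(-7009) = 7009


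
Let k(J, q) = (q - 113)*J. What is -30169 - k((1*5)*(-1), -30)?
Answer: -30884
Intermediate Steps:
k(J, q) = J*(-113 + q) (k(J, q) = (-113 + q)*J = J*(-113 + q))
-30169 - k((1*5)*(-1), -30) = -30169 - (1*5)*(-1)*(-113 - 30) = -30169 - 5*(-1)*(-143) = -30169 - (-5)*(-143) = -30169 - 1*715 = -30169 - 715 = -30884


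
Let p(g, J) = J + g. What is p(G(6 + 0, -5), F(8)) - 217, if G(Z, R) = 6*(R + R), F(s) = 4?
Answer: -273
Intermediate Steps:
G(Z, R) = 12*R (G(Z, R) = 6*(2*R) = 12*R)
p(G(6 + 0, -5), F(8)) - 217 = (4 + 12*(-5)) - 217 = (4 - 60) - 217 = -56 - 217 = -273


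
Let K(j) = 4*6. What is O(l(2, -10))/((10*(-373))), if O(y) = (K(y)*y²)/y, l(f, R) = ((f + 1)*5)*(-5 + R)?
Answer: 540/373 ≈ 1.4477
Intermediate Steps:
K(j) = 24
l(f, R) = (-5 + R)*(5 + 5*f) (l(f, R) = ((1 + f)*5)*(-5 + R) = (5 + 5*f)*(-5 + R) = (-5 + R)*(5 + 5*f))
O(y) = 24*y (O(y) = (24*y²)/y = 24*y)
O(l(2, -10))/((10*(-373))) = (24*(-25 - 25*2 + 5*(-10) + 5*(-10)*2))/((10*(-373))) = (24*(-25 - 50 - 50 - 100))/(-3730) = (24*(-225))*(-1/3730) = -5400*(-1/3730) = 540/373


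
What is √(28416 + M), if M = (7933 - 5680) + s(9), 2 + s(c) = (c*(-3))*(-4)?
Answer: 5*√1231 ≈ 175.43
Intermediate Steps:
s(c) = -2 + 12*c (s(c) = -2 + (c*(-3))*(-4) = -2 - 3*c*(-4) = -2 + 12*c)
M = 2359 (M = (7933 - 5680) + (-2 + 12*9) = 2253 + (-2 + 108) = 2253 + 106 = 2359)
√(28416 + M) = √(28416 + 2359) = √30775 = 5*√1231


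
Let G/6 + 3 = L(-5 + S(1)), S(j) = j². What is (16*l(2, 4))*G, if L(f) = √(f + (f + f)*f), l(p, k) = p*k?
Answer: -2304 + 1536*√7 ≈ 1759.9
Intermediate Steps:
l(p, k) = k*p
L(f) = √(f + 2*f²) (L(f) = √(f + (2*f)*f) = √(f + 2*f²))
G = -18 + 12*√7 (G = -18 + 6*√((-5 + 1²)*(1 + 2*(-5 + 1²))) = -18 + 6*√((-5 + 1)*(1 + 2*(-5 + 1))) = -18 + 6*√(-4*(1 + 2*(-4))) = -18 + 6*√(-4*(1 - 8)) = -18 + 6*√(-4*(-7)) = -18 + 6*√28 = -18 + 6*(2*√7) = -18 + 12*√7 ≈ 13.749)
(16*l(2, 4))*G = (16*(4*2))*(-18 + 12*√7) = (16*8)*(-18 + 12*√7) = 128*(-18 + 12*√7) = -2304 + 1536*√7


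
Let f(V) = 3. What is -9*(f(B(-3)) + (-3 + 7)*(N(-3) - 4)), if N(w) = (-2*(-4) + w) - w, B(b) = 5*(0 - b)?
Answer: -171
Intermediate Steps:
B(b) = -5*b (B(b) = 5*(-b) = -5*b)
N(w) = 8 (N(w) = (8 + w) - w = 8)
-9*(f(B(-3)) + (-3 + 7)*(N(-3) - 4)) = -9*(3 + (-3 + 7)*(8 - 4)) = -9*(3 + 4*4) = -9*(3 + 16) = -9*19 = -171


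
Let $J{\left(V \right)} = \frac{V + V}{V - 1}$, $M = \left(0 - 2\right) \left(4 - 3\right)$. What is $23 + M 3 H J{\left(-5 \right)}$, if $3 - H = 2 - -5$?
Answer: $63$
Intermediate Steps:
$M = -2$ ($M = \left(-2\right) 1 = -2$)
$J{\left(V \right)} = \frac{2 V}{-1 + V}$
$H = -4$ ($H = 3 - \left(2 - -5\right) = 3 - \left(2 + 5\right) = 3 - 7 = -4$)
$23 + M 3 H J{\left(-5 \right)} = 23 + \left(-2\right) 3 \left(-4\right) 2 \left(-5\right) \frac{1}{-1 - 5} = 23 + \left(-6\right) \left(-4\right) 2 \left(-5\right) \frac{1}{-6} = 23 + 24 \cdot 2 \left(-5\right) \left(- \frac{1}{6}\right) = 23 + 24 \cdot \frac{5}{3} = 23 + 40 = 63$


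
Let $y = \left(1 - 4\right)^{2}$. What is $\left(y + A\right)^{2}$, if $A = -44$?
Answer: $1225$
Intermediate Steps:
$y = 9$ ($y = \left(-3\right)^{2} = 9$)
$\left(y + A\right)^{2} = \left(9 - 44\right)^{2} = \left(-35\right)^{2} = 1225$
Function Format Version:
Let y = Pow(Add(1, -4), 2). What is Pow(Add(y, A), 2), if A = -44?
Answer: 1225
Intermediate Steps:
y = 9 (y = Pow(-3, 2) = 9)
Pow(Add(y, A), 2) = Pow(Add(9, -44), 2) = Pow(-35, 2) = 1225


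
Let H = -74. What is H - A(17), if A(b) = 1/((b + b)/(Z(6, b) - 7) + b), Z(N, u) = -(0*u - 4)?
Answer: -1261/17 ≈ -74.177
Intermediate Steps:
Z(N, u) = 4 (Z(N, u) = -(0 - 4) = -1*(-4) = 4)
A(b) = 3/b (A(b) = 1/((b + b)/(4 - 7) + b) = 1/((2*b)/(-3) + b) = 1/((2*b)*(-⅓) + b) = 1/(-2*b/3 + b) = 1/(b/3) = 3/b)
H - A(17) = -74 - 3/17 = -1261/17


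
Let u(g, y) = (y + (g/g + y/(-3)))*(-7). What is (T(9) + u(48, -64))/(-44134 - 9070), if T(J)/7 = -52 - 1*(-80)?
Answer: -1463/159612 ≈ -0.0091660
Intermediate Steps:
T(J) = 196 (T(J) = 7*(-52 - 1*(-80)) = 7*(-52 + 80) = 7*28 = 196)
u(g, y) = -7 - 14*y/3 (u(g, y) = (y + (1 + y*(-⅓)))*(-7) = (y + (1 - y/3))*(-7) = (1 + 2*y/3)*(-7) = -7 - 14*y/3)
(T(9) + u(48, -64))/(-44134 - 9070) = (196 + (-7 - 14/3*(-64)))/(-44134 - 9070) = (196 + (-7 + 896/3))/(-53204) = (196 + 875/3)*(-1/53204) = (1463/3)*(-1/53204) = -1463/159612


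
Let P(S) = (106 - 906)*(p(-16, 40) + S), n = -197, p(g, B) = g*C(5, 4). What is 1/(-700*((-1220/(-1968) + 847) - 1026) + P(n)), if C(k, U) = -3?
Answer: 123/30020125 ≈ 4.0973e-6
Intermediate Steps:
p(g, B) = -3*g (p(g, B) = g*(-3) = -3*g)
P(S) = -38400 - 800*S (P(S) = (106 - 906)*(-3*(-16) + S) = -800*(48 + S) = -38400 - 800*S)
1/(-700*((-1220/(-1968) + 847) - 1026) + P(n)) = 1/(-700*((-1220/(-1968) + 847) - 1026) + (-38400 - 800*(-197))) = 1/(-700*((-1220*(-1/1968) + 847) - 1026) + (-38400 + 157600)) = 1/(-700*((305/492 + 847) - 1026) + 119200) = 1/(-700*(417029/492 - 1026) + 119200) = 1/(-700*(-87763/492) + 119200) = 1/(15358525/123 + 119200) = 1/(30020125/123) = 123/30020125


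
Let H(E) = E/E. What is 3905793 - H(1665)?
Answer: 3905792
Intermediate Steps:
H(E) = 1
3905793 - H(1665) = 3905793 - 1*1 = 3905793 - 1 = 3905792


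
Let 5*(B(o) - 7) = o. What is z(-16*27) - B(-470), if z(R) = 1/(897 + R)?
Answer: 40456/465 ≈ 87.002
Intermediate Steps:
B(o) = 7 + o/5
z(-16*27) - B(-470) = 1/(897 - 16*27) - (7 + (⅕)*(-470)) = 1/(897 - 432) - (7 - 94) = 1/465 - 1*(-87) = 1/465 + 87 = 40456/465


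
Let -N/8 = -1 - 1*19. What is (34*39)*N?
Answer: 212160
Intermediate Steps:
N = 160 (N = -8*(-1 - 1*19) = -8*(-1 - 19) = -8*(-20) = 160)
(34*39)*N = (34*39)*160 = 1326*160 = 212160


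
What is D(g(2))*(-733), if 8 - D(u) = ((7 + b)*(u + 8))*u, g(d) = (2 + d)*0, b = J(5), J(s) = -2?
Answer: -5864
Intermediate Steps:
b = -2
g(d) = 0
D(u) = 8 - u*(40 + 5*u) (D(u) = 8 - (7 - 2)*(u + 8)*u = 8 - 5*(8 + u)*u = 8 - (40 + 5*u)*u = 8 - u*(40 + 5*u))
D(g(2))*(-733) = (8 - 40*0 - 5*0²)*(-733) = (8 + 0 - 5*0)*(-733) = (8 + 0 + 0)*(-733) = 8*(-733) = -5864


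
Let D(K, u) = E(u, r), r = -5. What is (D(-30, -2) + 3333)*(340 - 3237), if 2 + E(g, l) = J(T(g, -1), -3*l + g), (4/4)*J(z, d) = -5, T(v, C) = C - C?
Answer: -9635422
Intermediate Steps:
T(v, C) = 0
J(z, d) = -5
E(g, l) = -7 (E(g, l) = -2 - 5 = -7)
D(K, u) = -7
(D(-30, -2) + 3333)*(340 - 3237) = (-7 + 3333)*(340 - 3237) = 3326*(-2897) = -9635422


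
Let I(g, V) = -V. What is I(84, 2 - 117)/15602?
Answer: 115/15602 ≈ 0.0073709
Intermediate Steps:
I(84, 2 - 117)/15602 = -(2 - 117)/15602 = -1*(-115)*(1/15602) = 115*(1/15602) = 115/15602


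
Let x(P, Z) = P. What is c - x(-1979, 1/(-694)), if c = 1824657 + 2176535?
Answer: 4003171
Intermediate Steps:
c = 4001192
c - x(-1979, 1/(-694)) = 4001192 - 1*(-1979) = 4001192 + 1979 = 4003171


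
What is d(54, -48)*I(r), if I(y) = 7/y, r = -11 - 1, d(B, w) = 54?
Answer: -63/2 ≈ -31.500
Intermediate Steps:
r = -12 (r = -11 - 1*1 = -11 - 1 = -12)
d(54, -48)*I(r) = 54*(7/(-12)) = 54*(7*(-1/12)) = 54*(-7/12) = -63/2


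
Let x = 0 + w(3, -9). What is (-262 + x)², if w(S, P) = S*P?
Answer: 83521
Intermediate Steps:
w(S, P) = P*S
x = -27 (x = 0 - 9*3 = 0 - 27 = -27)
(-262 + x)² = (-262 - 27)² = (-289)² = 83521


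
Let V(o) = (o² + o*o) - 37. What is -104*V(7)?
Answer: -6344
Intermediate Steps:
V(o) = -37 + 2*o² (V(o) = (o² + o²) - 37 = 2*o² - 37 = -37 + 2*o²)
-104*V(7) = -104*(-37 + 2*7²) = -104*(-37 + 2*49) = -104*(-37 + 98) = -104*61 = -6344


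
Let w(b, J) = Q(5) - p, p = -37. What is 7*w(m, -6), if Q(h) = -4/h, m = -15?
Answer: 1267/5 ≈ 253.40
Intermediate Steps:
w(b, J) = 181/5 (w(b, J) = -4/5 - 1*(-37) = -4*⅕ + 37 = -⅘ + 37 = 181/5)
7*w(m, -6) = 7*(181/5) = 1267/5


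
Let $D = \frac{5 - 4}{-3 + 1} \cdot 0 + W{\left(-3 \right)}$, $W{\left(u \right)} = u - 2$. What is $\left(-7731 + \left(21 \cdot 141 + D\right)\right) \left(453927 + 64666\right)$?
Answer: $-2476281575$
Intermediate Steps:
$W{\left(u \right)} = -2 + u$ ($W{\left(u \right)} = u - 2 = -2 + u$)
$D = -5$ ($D = \frac{5 - 4}{-3 + 1} \cdot 0 - 5 = 1 \frac{1}{-2} \cdot 0 - 5 = 1 \left(- \frac{1}{2}\right) 0 - 5 = \left(- \frac{1}{2}\right) 0 - 5 = 0 - 5 = -5$)
$\left(-7731 + \left(21 \cdot 141 + D\right)\right) \left(453927 + 64666\right) = \left(-7731 + \left(21 \cdot 141 - 5\right)\right) \left(453927 + 64666\right) = \left(-7731 + \left(2961 - 5\right)\right) 518593 = \left(-7731 + 2956\right) 518593 = \left(-4775\right) 518593 = -2476281575$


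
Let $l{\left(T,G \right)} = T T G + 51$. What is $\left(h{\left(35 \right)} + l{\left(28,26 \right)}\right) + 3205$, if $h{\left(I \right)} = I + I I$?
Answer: $24900$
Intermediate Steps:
$h{\left(I \right)} = I + I^{2}$
$l{\left(T,G \right)} = 51 + G T^{2}$ ($l{\left(T,G \right)} = T^{2} G + 51 = G T^{2} + 51 = 51 + G T^{2}$)
$\left(h{\left(35 \right)} + l{\left(28,26 \right)}\right) + 3205 = \left(35 \left(1 + 35\right) + \left(51 + 26 \cdot 28^{2}\right)\right) + 3205 = \left(35 \cdot 36 + \left(51 + 26 \cdot 784\right)\right) + 3205 = \left(1260 + \left(51 + 20384\right)\right) + 3205 = \left(1260 + 20435\right) + 3205 = 21695 + 3205 = 24900$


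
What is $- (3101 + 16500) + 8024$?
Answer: $-11577$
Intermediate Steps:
$- (3101 + 16500) + 8024 = \left(-1\right) 19601 + 8024 = -19601 + 8024 = -11577$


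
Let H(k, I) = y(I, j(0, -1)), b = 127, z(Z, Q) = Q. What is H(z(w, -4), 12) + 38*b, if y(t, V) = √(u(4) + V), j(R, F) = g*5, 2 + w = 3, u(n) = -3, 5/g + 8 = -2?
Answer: 4826 + I*√22/2 ≈ 4826.0 + 2.3452*I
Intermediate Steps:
g = -½ (g = 5/(-8 - 2) = 5/(-10) = 5*(-⅒) = -½ ≈ -0.50000)
w = 1 (w = -2 + 3 = 1)
j(R, F) = -5/2 (j(R, F) = -½*5 = -5/2)
y(t, V) = √(-3 + V)
H(k, I) = I*√22/2 (H(k, I) = √(-3 - 5/2) = √(-11/2) = I*√22/2)
H(z(w, -4), 12) + 38*b = I*√22/2 + 38*127 = I*√22/2 + 4826 = 4826 + I*√22/2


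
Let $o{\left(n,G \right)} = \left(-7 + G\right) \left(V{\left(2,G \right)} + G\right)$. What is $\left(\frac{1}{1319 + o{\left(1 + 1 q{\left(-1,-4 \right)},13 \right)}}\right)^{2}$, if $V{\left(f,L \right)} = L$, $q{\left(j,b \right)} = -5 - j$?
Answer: $\frac{1}{2175625} \approx 4.5964 \cdot 10^{-7}$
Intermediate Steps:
$o{\left(n,G \right)} = 2 G \left(-7 + G\right)$ ($o{\left(n,G \right)} = \left(-7 + G\right) \left(G + G\right) = \left(-7 + G\right) 2 G = 2 G \left(-7 + G\right)$)
$\left(\frac{1}{1319 + o{\left(1 + 1 q{\left(-1,-4 \right)},13 \right)}}\right)^{2} = \left(\frac{1}{1319 + 2 \cdot 13 \left(-7 + 13\right)}\right)^{2} = \left(\frac{1}{1319 + 2 \cdot 13 \cdot 6}\right)^{2} = \left(\frac{1}{1319 + 156}\right)^{2} = \left(\frac{1}{1475}\right)^{2} = \frac{1}{2175625}$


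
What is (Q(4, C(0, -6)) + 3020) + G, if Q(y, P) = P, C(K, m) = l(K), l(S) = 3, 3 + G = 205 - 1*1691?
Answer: 1534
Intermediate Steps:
G = -1489 (G = -3 + (205 - 1*1691) = -3 + (205 - 1691) = -3 - 1486 = -1489)
C(K, m) = 3
(Q(4, C(0, -6)) + 3020) + G = (3 + 3020) - 1489 = 3023 - 1489 = 1534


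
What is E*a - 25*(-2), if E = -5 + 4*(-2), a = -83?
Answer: 1129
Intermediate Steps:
E = -13 (E = -5 - 8 = -13)
E*a - 25*(-2) = -13*(-83) - 25*(-2) = 1079 + 50 = 1129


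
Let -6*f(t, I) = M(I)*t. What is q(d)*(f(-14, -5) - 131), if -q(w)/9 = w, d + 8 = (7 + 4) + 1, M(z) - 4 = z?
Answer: 4800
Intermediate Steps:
M(z) = 4 + z
d = 4 (d = -8 + ((7 + 4) + 1) = -8 + (11 + 1) = -8 + 12 = 4)
q(w) = -9*w
f(t, I) = -t*(4 + I)/6 (f(t, I) = -(4 + I)*t/6 = -t*(4 + I)/6)
q(d)*(f(-14, -5) - 131) = (-9*4)*(-⅙*(-14)*(4 - 5) - 131) = -36*(-⅙*(-14)*(-1) - 131) = -36*(-7/3 - 131) = -36*(-400/3) = 4800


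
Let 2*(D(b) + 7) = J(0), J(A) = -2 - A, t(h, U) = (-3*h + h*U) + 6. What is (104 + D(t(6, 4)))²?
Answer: 9216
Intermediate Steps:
t(h, U) = 6 - 3*h + U*h (t(h, U) = (-3*h + U*h) + 6 = 6 - 3*h + U*h)
D(b) = -8 (D(b) = -7 + (-2 - 1*0)/2 = -7 + (-2 + 0)/2 = -7 + (½)*(-2) = -7 - 1 = -8)
(104 + D(t(6, 4)))² = (104 - 8)² = 96² = 9216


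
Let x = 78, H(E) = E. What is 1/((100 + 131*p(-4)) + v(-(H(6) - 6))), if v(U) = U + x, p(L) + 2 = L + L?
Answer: -1/1132 ≈ -0.00088339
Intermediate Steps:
p(L) = -2 + 2*L (p(L) = -2 + (L + L) = -2 + 2*L)
v(U) = 78 + U (v(U) = U + 78 = 78 + U)
1/((100 + 131*p(-4)) + v(-(H(6) - 6))) = 1/((100 + 131*(-2 + 2*(-4))) + (78 - (6 - 6))) = 1/((100 + 131*(-2 - 8)) + (78 - 1*0)) = 1/((100 + 131*(-10)) + (78 + 0)) = 1/((100 - 1310) + 78) = 1/(-1210 + 78) = 1/(-1132) = -1/1132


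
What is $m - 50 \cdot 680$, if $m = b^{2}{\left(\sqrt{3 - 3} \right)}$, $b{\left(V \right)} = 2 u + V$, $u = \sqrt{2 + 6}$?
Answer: $-33968$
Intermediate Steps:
$u = 2 \sqrt{2}$ ($u = \sqrt{8} = 2 \sqrt{2} \approx 2.8284$)
$b{\left(V \right)} = V + 4 \sqrt{2}$ ($b{\left(V \right)} = 2 \cdot 2 \sqrt{2} + V = 4 \sqrt{2} + V = V + 4 \sqrt{2}$)
$m = 32$ ($m = \left(\sqrt{3 - 3} + 4 \sqrt{2}\right)^{2} = \left(\sqrt{0} + 4 \sqrt{2}\right)^{2} = \left(0 + 4 \sqrt{2}\right)^{2} = \left(4 \sqrt{2}\right)^{2} = 32$)
$m - 50 \cdot 680 = 32 - 50 \cdot 680 = 32 - 34000 = -33968$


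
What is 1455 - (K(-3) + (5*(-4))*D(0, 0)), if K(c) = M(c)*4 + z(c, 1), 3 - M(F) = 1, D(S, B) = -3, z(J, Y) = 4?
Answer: 1383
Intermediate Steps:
M(F) = 2 (M(F) = 3 - 1*1 = 3 - 1 = 2)
K(c) = 12 (K(c) = 2*4 + 4 = 8 + 4 = 12)
1455 - (K(-3) + (5*(-4))*D(0, 0)) = 1455 - (12 + (5*(-4))*(-3)) = 1455 - (12 - 20*(-3)) = 1455 - (12 + 60) = 1455 - 1*72 = 1455 - 72 = 1383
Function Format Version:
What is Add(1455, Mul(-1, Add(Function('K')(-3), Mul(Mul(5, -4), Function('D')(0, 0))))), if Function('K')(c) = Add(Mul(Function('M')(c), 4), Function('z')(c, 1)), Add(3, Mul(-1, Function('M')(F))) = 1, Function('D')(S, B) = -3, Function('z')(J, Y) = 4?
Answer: 1383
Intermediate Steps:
Function('M')(F) = 2 (Function('M')(F) = Add(3, Mul(-1, 1)) = Add(3, -1) = 2)
Function('K')(c) = 12 (Function('K')(c) = Add(Mul(2, 4), 4) = Add(8, 4) = 12)
Add(1455, Mul(-1, Add(Function('K')(-3), Mul(Mul(5, -4), Function('D')(0, 0))))) = Add(1455, Mul(-1, Add(12, Mul(Mul(5, -4), -3)))) = Add(1455, Mul(-1, Add(12, Mul(-20, -3)))) = Add(1455, Mul(-1, Add(12, 60))) = Add(1455, Mul(-1, 72)) = Add(1455, -72) = 1383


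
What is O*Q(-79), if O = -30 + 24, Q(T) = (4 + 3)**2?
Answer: -294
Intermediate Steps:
Q(T) = 49 (Q(T) = 7**2 = 49)
O = -6
O*Q(-79) = -6*49 = -294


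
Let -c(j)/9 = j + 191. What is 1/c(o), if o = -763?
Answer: 1/5148 ≈ 0.00019425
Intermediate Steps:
c(j) = -1719 - 9*j (c(j) = -9*(j + 191) = -9*(191 + j) = -1719 - 9*j)
1/c(o) = 1/(-1719 - 9*(-763)) = 1/(-1719 + 6867) = 1/5148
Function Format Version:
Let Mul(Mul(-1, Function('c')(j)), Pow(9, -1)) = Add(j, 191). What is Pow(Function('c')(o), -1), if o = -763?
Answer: Rational(1, 5148) ≈ 0.00019425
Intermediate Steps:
Function('c')(j) = Add(-1719, Mul(-9, j)) (Function('c')(j) = Mul(-9, Add(j, 191)) = Mul(-9, Add(191, j)) = Add(-1719, Mul(-9, j)))
Pow(Function('c')(o), -1) = Pow(Add(-1719, Mul(-9, -763)), -1) = Pow(Add(-1719, 6867), -1) = Pow(5148, -1) = Rational(1, 5148)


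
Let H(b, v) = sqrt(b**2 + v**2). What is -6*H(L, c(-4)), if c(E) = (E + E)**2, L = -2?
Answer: -60*sqrt(41) ≈ -384.19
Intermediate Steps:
c(E) = 4*E**2 (c(E) = (2*E)**2 = 4*E**2)
-6*H(L, c(-4)) = -6*sqrt((-2)**2 + (4*(-4)**2)**2) = -6*sqrt(4 + (4*16)**2) = -6*sqrt(4 + 64**2) = -6*sqrt(4 + 4096) = -60*sqrt(41)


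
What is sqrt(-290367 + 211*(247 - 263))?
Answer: I*sqrt(293743) ≈ 541.98*I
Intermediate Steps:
sqrt(-290367 + 211*(247 - 263)) = sqrt(-290367 + 211*(-16)) = sqrt(-290367 - 3376) = sqrt(-293743) = I*sqrt(293743)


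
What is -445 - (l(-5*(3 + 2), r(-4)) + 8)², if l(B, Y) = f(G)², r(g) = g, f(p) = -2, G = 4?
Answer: -589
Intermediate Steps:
l(B, Y) = 4 (l(B, Y) = (-2)² = 4)
-445 - (l(-5*(3 + 2), r(-4)) + 8)² = -445 - (4 + 8)² = -445 - 1*12² = -445 - 1*144 = -445 - 144 = -589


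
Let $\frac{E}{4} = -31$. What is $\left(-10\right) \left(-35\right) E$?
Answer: $-43400$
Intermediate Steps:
$E = -124$ ($E = 4 \left(-31\right) = -124$)
$\left(-10\right) \left(-35\right) E = \left(-10\right) \left(-35\right) \left(-124\right) = 350 \left(-124\right) = -43400$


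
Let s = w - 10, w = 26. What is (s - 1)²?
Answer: 225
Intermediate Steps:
s = 16 (s = 26 - 10 = 16)
(s - 1)² = (16 - 1)² = 15² = 225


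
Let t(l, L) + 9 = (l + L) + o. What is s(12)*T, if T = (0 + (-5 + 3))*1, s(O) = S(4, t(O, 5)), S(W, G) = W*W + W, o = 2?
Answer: -40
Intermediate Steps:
t(l, L) = -7 + L + l (t(l, L) = -9 + ((l + L) + 2) = -9 + ((L + l) + 2) = -9 + (2 + L + l) = -7 + L + l)
S(W, G) = W + W² (S(W, G) = W² + W = W + W²)
s(O) = 20 (s(O) = 4*(1 + 4) = 4*5 = 20)
T = -2 (T = (0 - 2)*1 = -2*1 = -2)
s(12)*T = 20*(-2) = -40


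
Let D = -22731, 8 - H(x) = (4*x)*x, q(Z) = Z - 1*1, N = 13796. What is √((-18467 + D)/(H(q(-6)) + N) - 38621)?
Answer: I*√5518755543/378 ≈ 196.53*I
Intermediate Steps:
q(Z) = -1 + Z (q(Z) = Z - 1 = -1 + Z)
H(x) = 8 - 4*x² (H(x) = 8 - 4*x*x = 8 - 4*x²)
√((-18467 + D)/(H(q(-6)) + N) - 38621) = √((-18467 - 22731)/((8 - 4*(-1 - 6)²) + 13796) - 38621) = √(-41198/((8 - 4*(-7)²) + 13796) - 38621) = √(-41198/((8 - 4*49) + 13796) - 38621) = √(-41198/((8 - 196) + 13796) - 38621) = √(-41198/(-188 + 13796) - 38621) = √(-41198/13608 - 38621) = √(-41198*1/13608 - 38621) = √(-20599/6804 - 38621) = √(-262797883/6804) = I*√5518755543/378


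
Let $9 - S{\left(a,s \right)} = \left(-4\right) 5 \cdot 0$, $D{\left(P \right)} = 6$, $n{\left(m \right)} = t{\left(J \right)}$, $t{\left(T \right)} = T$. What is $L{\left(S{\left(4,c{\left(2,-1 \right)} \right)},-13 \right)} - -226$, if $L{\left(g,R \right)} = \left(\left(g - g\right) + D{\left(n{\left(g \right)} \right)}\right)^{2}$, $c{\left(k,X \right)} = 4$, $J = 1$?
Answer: $262$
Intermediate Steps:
$n{\left(m \right)} = 1$
$S{\left(a,s \right)} = 9$ ($S{\left(a,s \right)} = 9 - \left(-4\right) 5 \cdot 0 = 9 - \left(-20\right) 0 = 9 - 0 = 9 + 0 = 9$)
$L{\left(g,R \right)} = 36$ ($L{\left(g,R \right)} = \left(\left(g - g\right) + 6\right)^{2} = \left(0 + 6\right)^{2} = 6^{2} = 36$)
$L{\left(S{\left(4,c{\left(2,-1 \right)} \right)},-13 \right)} - -226 = 36 - -226 = 36 + 226 = 262$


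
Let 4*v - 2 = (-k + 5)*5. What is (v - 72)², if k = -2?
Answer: 63001/16 ≈ 3937.6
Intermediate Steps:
v = 37/4 (v = ½ + ((-1*(-2) + 5)*5)/4 = ½ + ((2 + 5)*5)/4 = ½ + (7*5)/4 = ½ + (¼)*35 = ½ + 35/4 = 37/4 ≈ 9.2500)
(v - 72)² = (37/4 - 72)² = (-251/4)² = 63001/16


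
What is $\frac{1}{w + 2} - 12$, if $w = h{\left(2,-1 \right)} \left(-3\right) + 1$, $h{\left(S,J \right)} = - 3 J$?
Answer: $- \frac{73}{6} \approx -12.167$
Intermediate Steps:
$w = -8$ ($w = \left(-3\right) \left(-1\right) \left(-3\right) + 1 = 3 \left(-3\right) + 1 = -9 + 1 = -8$)
$\frac{1}{w + 2} - 12 = \frac{1}{-8 + 2} - 12 = \frac{1}{-6} - 12 = - \frac{1}{6} - 12 = - \frac{73}{6}$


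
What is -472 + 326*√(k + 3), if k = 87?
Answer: -472 + 978*√10 ≈ 2620.7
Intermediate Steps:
-472 + 326*√(k + 3) = -472 + 326*√(87 + 3) = -472 + 326*√90 = -472 + 326*(3*√10) = -472 + 978*√10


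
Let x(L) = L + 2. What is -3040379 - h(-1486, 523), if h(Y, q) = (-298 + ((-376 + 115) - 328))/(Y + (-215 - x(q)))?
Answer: -6767884541/2226 ≈ -3.0404e+6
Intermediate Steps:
x(L) = 2 + L
h(Y, q) = -887/(-217 + Y - q) (h(Y, q) = (-298 + ((-376 + 115) - 328))/(Y + (-215 - (2 + q))) = (-298 + (-261 - 328))/(Y + (-215 + (-2 - q))) = (-298 - 589)/(Y + (-217 - q)) = -887/(-217 + Y - q))
-3040379 - h(-1486, 523) = -3040379 - 887/(217 + 523 - 1*(-1486)) = -3040379 - 887/(217 + 523 + 1486) = -3040379 - 887/2226 = -6767884541/2226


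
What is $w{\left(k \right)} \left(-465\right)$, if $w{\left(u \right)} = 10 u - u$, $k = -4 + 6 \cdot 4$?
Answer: $-83700$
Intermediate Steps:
$k = 20$ ($k = -4 + 24 = 20$)
$w{\left(u \right)} = 9 u$
$w{\left(k \right)} \left(-465\right) = 9 \cdot 20 \left(-465\right) = 180 \left(-465\right) = -83700$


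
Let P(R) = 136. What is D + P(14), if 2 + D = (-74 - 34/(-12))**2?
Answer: 187153/36 ≈ 5198.7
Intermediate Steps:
D = 182257/36 (D = -2 + (-74 - 34/(-12))**2 = -2 + (-74 - 34*(-1/12))**2 = -2 + (-74 + 17/6)**2 = -2 + (-427/6)**2 = -2 + 182329/36 = 182257/36 ≈ 5062.7)
D + P(14) = 182257/36 + 136 = 187153/36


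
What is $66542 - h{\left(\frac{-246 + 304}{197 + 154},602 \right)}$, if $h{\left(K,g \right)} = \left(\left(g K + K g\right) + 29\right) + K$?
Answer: $\frac{23276173}{351} \approx 66314.0$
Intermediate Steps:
$h{\left(K,g \right)} = 29 + K + 2 K g$ ($h{\left(K,g \right)} = \left(\left(K g + K g\right) + 29\right) + K = \left(2 K g + 29\right) + K = \left(29 + 2 K g\right) + K = 29 + K + 2 K g$)
$66542 - h{\left(\frac{-246 + 304}{197 + 154},602 \right)} = 66542 - \left(29 + \frac{-246 + 304}{197 + 154} + 2 \frac{-246 + 304}{197 + 154} \cdot 602\right) = 66542 - \left(29 + \frac{58}{351} + 2 \cdot \frac{58}{351} \cdot 602\right) = 66542 - \left(29 + \frac{58}{351} + \frac{69832}{351}\right) = 66542 - \frac{80069}{351} = \frac{23276173}{351}$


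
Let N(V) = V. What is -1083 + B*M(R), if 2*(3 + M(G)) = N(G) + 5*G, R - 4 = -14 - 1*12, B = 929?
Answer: -65184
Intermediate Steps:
R = -22 (R = 4 + (-14 - 1*12) = 4 + (-14 - 12) = 4 - 26 = -22)
M(G) = -3 + 3*G (M(G) = -3 + (G + 5*G)/2 = -3 + (6*G)/2 = -3 + 3*G)
-1083 + B*M(R) = -1083 + 929*(-3 + 3*(-22)) = -1083 + 929*(-3 - 66) = -1083 + 929*(-69) = -1083 - 64101 = -65184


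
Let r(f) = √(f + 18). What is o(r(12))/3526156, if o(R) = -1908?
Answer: -477/881539 ≈ -0.00054110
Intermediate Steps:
r(f) = √(18 + f)
o(r(12))/3526156 = -1908/3526156 = -1908*1/3526156 = -477/881539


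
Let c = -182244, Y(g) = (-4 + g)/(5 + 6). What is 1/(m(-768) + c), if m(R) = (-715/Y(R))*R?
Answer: -193/36683172 ≈ -5.2613e-6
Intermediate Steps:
Y(g) = -4/11 + g/11 (Y(g) = (-4 + g)/11 = (-4 + g)*(1/11) = -4/11 + g/11)
m(R) = -715*R/(-4/11 + R/11) (m(R) = (-715/(-4/11 + R/11))*R = -715*R/(-4/11 + R/11))
1/(m(-768) + c) = 1/(-7865*(-768)/(-4 - 768) - 182244) = 1/(-7865*(-768)/(-772) - 182244) = 1/(-7865*(-768)*(-1/772) - 182244) = 1/(-1510080/193 - 182244) = 1/(-36683172/193) = -193/36683172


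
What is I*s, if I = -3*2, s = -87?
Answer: 522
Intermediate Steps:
I = -6
I*s = -6*(-87) = 522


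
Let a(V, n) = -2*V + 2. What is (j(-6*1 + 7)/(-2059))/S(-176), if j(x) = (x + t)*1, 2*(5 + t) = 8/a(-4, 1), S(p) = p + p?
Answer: -9/1811920 ≈ -4.9671e-6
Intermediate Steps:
S(p) = 2*p
a(V, n) = 2 - 2*V
t = -23/5 (t = -5 + (8/(2 - 2*(-4)))/2 = -5 + (8/(2 + 8))/2 = -5 + (8/10)/2 = -5 + (8*(⅒))/2 = -5 + (½)*(⅘) = -5 + ⅖ = -23/5 ≈ -4.6000)
j(x) = -23/5 + x (j(x) = (x - 23/5)*1 = (-23/5 + x)*1 = -23/5 + x)
(j(-6*1 + 7)/(-2059))/S(-176) = ((-23/5 + (-6*1 + 7))/(-2059))/((2*(-176))) = ((-23/5 + (-6 + 7))*(-1/2059))/(-352) = ((-23/5 + 1)*(-1/2059))*(-1/352) = -18/5*(-1/2059)*(-1/352) = (18/10295)*(-1/352) = -9/1811920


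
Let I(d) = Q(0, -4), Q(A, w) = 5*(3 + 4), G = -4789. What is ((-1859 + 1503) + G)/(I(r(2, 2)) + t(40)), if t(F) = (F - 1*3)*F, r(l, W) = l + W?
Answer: -343/101 ≈ -3.3960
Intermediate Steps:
r(l, W) = W + l
Q(A, w) = 35 (Q(A, w) = 5*7 = 35)
I(d) = 35
t(F) = F*(-3 + F) (t(F) = (F - 3)*F = (-3 + F)*F = F*(-3 + F))
((-1859 + 1503) + G)/(I(r(2, 2)) + t(40)) = ((-1859 + 1503) - 4789)/(35 + 40*(-3 + 40)) = (-356 - 4789)/(35 + 40*37) = -5145/(35 + 1480) = -5145/1515 = -5145*1/1515 = -343/101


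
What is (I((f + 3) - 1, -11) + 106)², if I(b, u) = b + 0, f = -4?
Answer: 10816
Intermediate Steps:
I(b, u) = b
(I((f + 3) - 1, -11) + 106)² = (((-4 + 3) - 1) + 106)² = ((-1 - 1) + 106)² = (-2 + 106)² = 104² = 10816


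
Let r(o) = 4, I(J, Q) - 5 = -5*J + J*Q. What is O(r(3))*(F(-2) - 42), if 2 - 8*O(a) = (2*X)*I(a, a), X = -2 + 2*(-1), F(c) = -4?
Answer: -115/2 ≈ -57.500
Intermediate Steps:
X = -4 (X = -2 - 2 = -4)
I(J, Q) = 5 - 5*J + J*Q (I(J, Q) = 5 + (-5*J + J*Q) = 5 - 5*J + J*Q)
O(a) = 21/4 + a² - 5*a (O(a) = ¼ - 2*(-4)*(5 - 5*a + a*a)/8 = ¼ - (-1)*(5 - 5*a + a²) = ¼ - (-1)*(5 + a² - 5*a) = ¼ - (-40 - 8*a² + 40*a)/8 = ¼ + (5 + a² - 5*a) = 21/4 + a² - 5*a)
O(r(3))*(F(-2) - 42) = (21/4 + 4² - 5*4)*(-4 - 42) = (21/4 + 16 - 20)*(-46) = (5/4)*(-46) = -115/2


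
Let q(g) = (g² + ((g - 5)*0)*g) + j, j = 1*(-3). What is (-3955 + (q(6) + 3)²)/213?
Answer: -2659/213 ≈ -12.484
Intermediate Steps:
j = -3
q(g) = -3 + g² (q(g) = (g² + ((g - 5)*0)*g) - 3 = (g² + ((-5 + g)*0)*g) - 3 = (g² + 0*g) - 3 = (g² + 0) - 3 = g² - 3 = -3 + g²)
(-3955 + (q(6) + 3)²)/213 = (-3955 + ((-3 + 6²) + 3)²)/213 = (-3955 + ((-3 + 36) + 3)²)*(1/213) = (-3955 + (33 + 3)²)*(1/213) = (-3955 + 36²)*(1/213) = (-3955 + 1296)*(1/213) = -2659*1/213 = -2659/213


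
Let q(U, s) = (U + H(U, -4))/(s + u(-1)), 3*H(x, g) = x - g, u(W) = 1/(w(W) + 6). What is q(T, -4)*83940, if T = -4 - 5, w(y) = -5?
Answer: 895360/3 ≈ 2.9845e+5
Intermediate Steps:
u(W) = 1 (u(W) = 1/(-5 + 6) = 1/1 = 1)
T = -9
H(x, g) = -g/3 + x/3 (H(x, g) = (x - g)/3 = -g/3 + x/3)
q(U, s) = (4/3 + 4*U/3)/(1 + s) (q(U, s) = (U + (-1/3*(-4) + U/3))/(s + 1) = (U + (4/3 + U/3))/(1 + s) = (4/3 + 4*U/3)/(1 + s))
q(T, -4)*83940 = (4*(1 - 9)/(3*(1 - 4)))*83940 = ((4/3)*(-8)/(-3))*83940 = ((4/3)*(-1/3)*(-8))*83940 = (32/9)*83940 = 895360/3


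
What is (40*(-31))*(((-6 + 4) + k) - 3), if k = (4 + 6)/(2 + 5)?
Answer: 31000/7 ≈ 4428.6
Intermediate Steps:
k = 10/7 ≈ 1.4286
(40*(-31))*(((-6 + 4) + k) - 3) = (40*(-31))*(((-6 + 4) + 10/7) - 3) = -1240*((-2 + 10/7) - 3) = -1240*(-4/7 - 3) = -1240*(-25/7) = 31000/7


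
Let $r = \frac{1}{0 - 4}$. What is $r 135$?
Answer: $- \frac{135}{4} \approx -33.75$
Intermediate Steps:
$r = - \frac{1}{4}$ ($r = \frac{1}{-4} = - \frac{1}{4} \approx -0.25$)
$r 135 = \left(- \frac{1}{4}\right) 135 = - \frac{135}{4}$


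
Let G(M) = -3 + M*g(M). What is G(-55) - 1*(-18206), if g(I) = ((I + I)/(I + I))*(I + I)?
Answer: 24253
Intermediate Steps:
g(I) = 2*I (g(I) = ((2*I)/((2*I)))*(2*I) = ((2*I)*(1/(2*I)))*(2*I) = 1*(2*I) = 2*I)
G(M) = -3 + 2*M² (G(M) = -3 + M*(2*M) = -3 + 2*M²)
G(-55) - 1*(-18206) = (-3 + 2*(-55)²) - 1*(-18206) = (-3 + 2*3025) + 18206 = (-3 + 6050) + 18206 = 6047 + 18206 = 24253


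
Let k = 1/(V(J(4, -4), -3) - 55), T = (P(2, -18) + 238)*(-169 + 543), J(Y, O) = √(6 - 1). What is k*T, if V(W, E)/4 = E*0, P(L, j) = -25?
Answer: -7242/5 ≈ -1448.4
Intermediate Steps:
J(Y, O) = √5
V(W, E) = 0 (V(W, E) = 4*(E*0) = 4*0 = 0)
T = 79662 (T = (-25 + 238)*(-169 + 543) = 213*374 = 79662)
k = -1/55 (k = 1/(0 - 55) = 1/(-55) = -1/55 ≈ -0.018182)
k*T = -1/55*79662 = -7242/5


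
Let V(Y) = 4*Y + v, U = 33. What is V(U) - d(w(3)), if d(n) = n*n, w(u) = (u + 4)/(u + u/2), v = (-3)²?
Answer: 11225/81 ≈ 138.58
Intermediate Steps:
v = 9
w(u) = 2*(4 + u)/(3*u) (w(u) = (4 + u)/(u + u*(½)) = (4 + u)/(u + u/2) = (4 + u)/((3*u/2)) = (4 + u)*(2/(3*u)) = 2*(4 + u)/(3*u))
d(n) = n²
V(Y) = 9 + 4*Y (V(Y) = 4*Y + 9 = 9 + 4*Y)
V(U) - d(w(3)) = (9 + 4*33) - ((⅔)*(4 + 3)/3)² = (9 + 132) - ((⅔)*(⅓)*7)² = 141 - (14/9)² = 141 - 1*196/81 = 141 - 196/81 = 11225/81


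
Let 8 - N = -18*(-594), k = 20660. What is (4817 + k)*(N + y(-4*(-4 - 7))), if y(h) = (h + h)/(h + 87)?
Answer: -35655469132/131 ≈ -2.7218e+8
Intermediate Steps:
N = -10684 (N = 8 - (-18)*(-594) = 8 - 1*10692 = 8 - 10692 = -10684)
y(h) = 2*h/(87 + h) (y(h) = (2*h)/(87 + h) = 2*h/(87 + h))
(4817 + k)*(N + y(-4*(-4 - 7))) = (4817 + 20660)*(-10684 + 2*(-4*(-4 - 7))/(87 - 4*(-4 - 7))) = 25477*(-10684 + 2*(-4*(-11))/(87 - 4*(-11))) = 25477*(-10684 + 2*44/(87 + 44)) = 25477*(-10684 + 2*44/131) = 25477*(-10684 + 2*44*(1/131)) = 25477*(-10684 + 88/131) = 25477*(-1399516/131) = -35655469132/131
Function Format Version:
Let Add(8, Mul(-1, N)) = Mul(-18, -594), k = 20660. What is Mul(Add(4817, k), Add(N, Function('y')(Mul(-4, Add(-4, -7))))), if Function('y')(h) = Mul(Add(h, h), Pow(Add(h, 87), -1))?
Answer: Rational(-35655469132, 131) ≈ -2.7218e+8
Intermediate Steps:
N = -10684 (N = Add(8, Mul(-1, Mul(-18, -594))) = Add(8, Mul(-1, 10692)) = Add(8, -10692) = -10684)
Function('y')(h) = Mul(2, h, Pow(Add(87, h), -1)) (Function('y')(h) = Mul(Mul(2, h), Pow(Add(87, h), -1)) = Mul(2, h, Pow(Add(87, h), -1)))
Mul(Add(4817, k), Add(N, Function('y')(Mul(-4, Add(-4, -7))))) = Mul(Add(4817, 20660), Add(-10684, Mul(2, Mul(-4, Add(-4, -7)), Pow(Add(87, Mul(-4, Add(-4, -7))), -1)))) = Mul(25477, Add(-10684, Mul(2, Mul(-4, -11), Pow(Add(87, Mul(-4, -11)), -1)))) = Mul(25477, Add(-10684, Mul(2, 44, Pow(Add(87, 44), -1)))) = Mul(25477, Add(-10684, Mul(2, 44, Pow(131, -1)))) = Mul(25477, Add(-10684, Mul(2, 44, Rational(1, 131)))) = Mul(25477, Add(-10684, Rational(88, 131))) = Mul(25477, Rational(-1399516, 131)) = Rational(-35655469132, 131)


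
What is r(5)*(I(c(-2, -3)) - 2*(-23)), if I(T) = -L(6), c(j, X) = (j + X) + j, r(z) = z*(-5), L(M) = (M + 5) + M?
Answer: -725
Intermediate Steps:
L(M) = 5 + 2*M (L(M) = (5 + M) + M = 5 + 2*M)
r(z) = -5*z
c(j, X) = X + 2*j (c(j, X) = (X + j) + j = X + 2*j)
I(T) = -17 (I(T) = -(5 + 2*6) = -(5 + 12) = -1*17 = -17)
r(5)*(I(c(-2, -3)) - 2*(-23)) = (-5*5)*(-17 - 2*(-23)) = -25*(-17 + 46) = -25*29 = -725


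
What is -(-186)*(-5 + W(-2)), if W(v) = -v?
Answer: -558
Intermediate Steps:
-(-186)*(-5 + W(-2)) = -(-186)*(-5 - 1*(-2)) = -(-186)*(-5 + 2) = -(-186)*(-3) = -93*6 = -558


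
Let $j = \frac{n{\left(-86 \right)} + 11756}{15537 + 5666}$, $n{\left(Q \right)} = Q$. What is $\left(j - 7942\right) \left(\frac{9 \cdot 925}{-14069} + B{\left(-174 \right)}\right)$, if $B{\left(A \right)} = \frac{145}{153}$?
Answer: $- \frac{129028185011680}{45640666071} \approx -2827.0$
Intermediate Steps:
$B{\left(A \right)} = \frac{145}{153}$ ($B{\left(A \right)} = 145 \cdot \frac{1}{153} = \frac{145}{153}$)
$j = \frac{11670}{21203}$ ($j = \frac{-86 + 11756}{15537 + 5666} = \frac{11670}{21203} \approx 0.55039$)
$\left(j - 7942\right) \left(\frac{9 \cdot 925}{-14069} + B{\left(-174 \right)}\right) = \left(\frac{11670}{21203} - 7942\right) \left(\frac{9 \cdot 925}{-14069} + \frac{145}{153}\right) = - \frac{168382556 \left(8325 \left(- \frac{1}{14069}\right) + \frac{145}{153}\right)}{21203} = - \frac{168382556 \left(- \frac{8325}{14069} + \frac{145}{153}\right)}{21203} = \left(- \frac{168382556}{21203}\right) \frac{766280}{2152557} = - \frac{129028185011680}{45640666071}$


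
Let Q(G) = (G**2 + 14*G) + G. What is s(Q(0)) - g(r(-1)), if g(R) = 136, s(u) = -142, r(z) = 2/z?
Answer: -278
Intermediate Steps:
Q(G) = G**2 + 15*G
s(Q(0)) - g(r(-1)) = -142 - 1*136 = -142 - 136 = -278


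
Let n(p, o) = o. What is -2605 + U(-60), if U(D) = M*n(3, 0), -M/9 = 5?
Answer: -2605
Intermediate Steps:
M = -45 (M = -9*5 = -45)
U(D) = 0 (U(D) = -45*0 = 0)
-2605 + U(-60) = -2605 + 0 = -2605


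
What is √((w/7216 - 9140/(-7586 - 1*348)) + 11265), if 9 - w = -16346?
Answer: √577112439004406745/7156468 ≈ 106.15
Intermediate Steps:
w = 16355 (w = 9 - 1*(-16346) = 9 + 16346 = 16355)
√((w/7216 - 9140/(-7586 - 1*348)) + 11265) = √((16355/7216 - 9140/(-7586 - 1*348)) + 11265) = √((16355*(1/7216) - 9140/(-7586 - 348)) + 11265) = √((16355/7216 - 9140/(-7934)) + 11265) = √((16355/7216 - 9140*(-1/7934)) + 11265) = √((16355/7216 + 4570/3967) + 11265) = √(97857405/28625872 + 11265) = √(322568305485/28625872) = √577112439004406745/7156468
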